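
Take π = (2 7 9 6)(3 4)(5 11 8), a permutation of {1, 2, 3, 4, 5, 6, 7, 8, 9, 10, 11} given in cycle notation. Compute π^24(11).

11

11 lies in the 3-cycle (5 11 8).
Since the cycle has length 3, π^24 acts on it the same as π^0 (24 mod 3 = 0).
So π^24(11) = 11.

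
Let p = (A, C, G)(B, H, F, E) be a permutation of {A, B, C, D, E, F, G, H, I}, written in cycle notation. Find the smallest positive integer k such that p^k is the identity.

12

The disjoint cycles have lengths 4, 3, 1, 1.
The order is lcm(4, 3) = 12.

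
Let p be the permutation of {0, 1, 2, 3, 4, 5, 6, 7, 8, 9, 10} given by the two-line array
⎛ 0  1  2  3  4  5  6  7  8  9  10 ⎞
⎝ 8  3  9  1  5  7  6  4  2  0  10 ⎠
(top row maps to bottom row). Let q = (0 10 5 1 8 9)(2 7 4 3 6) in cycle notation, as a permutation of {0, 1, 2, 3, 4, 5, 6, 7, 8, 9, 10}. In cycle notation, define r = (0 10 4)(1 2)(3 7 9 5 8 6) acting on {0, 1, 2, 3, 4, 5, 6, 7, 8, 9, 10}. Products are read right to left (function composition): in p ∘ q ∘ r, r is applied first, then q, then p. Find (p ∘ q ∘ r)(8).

(p ∘ q ∘ r)(8) = p(q(r(8))). r(8) = 6, then q(6) = 2, then p(2) = 9, so the result is 9.

9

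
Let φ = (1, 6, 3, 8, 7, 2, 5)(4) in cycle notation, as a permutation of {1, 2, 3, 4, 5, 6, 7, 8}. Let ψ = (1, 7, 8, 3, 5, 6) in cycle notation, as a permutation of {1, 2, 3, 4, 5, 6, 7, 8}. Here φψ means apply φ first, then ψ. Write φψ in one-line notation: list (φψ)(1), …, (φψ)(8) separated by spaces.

(φψ)(x) = ψ(φ(x)). Computing each image: ψ(φ(1)) = ψ(6) = 1, ψ(φ(2)) = ψ(5) = 6, ψ(φ(3)) = ψ(8) = 3, ψ(φ(4)) = ψ(4) = 4, ψ(φ(5)) = ψ(1) = 7, ψ(φ(6)) = ψ(3) = 5, ψ(φ(7)) = ψ(2) = 2, ψ(φ(8)) = ψ(7) = 8.
Hence φψ = [1 6 3 4 7 5 2 8].

1 6 3 4 7 5 2 8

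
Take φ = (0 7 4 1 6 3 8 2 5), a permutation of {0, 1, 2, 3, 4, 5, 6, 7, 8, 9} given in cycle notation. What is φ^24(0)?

0 lies in the 9-cycle (0 7 4 1 6 3 8 2 5).
Powers repeat with period 9 on this cycle, and 24 mod 9 = 6, so φ^24(0) = φ^6(0).
Stepping 6 places around the cycle: 0 → 7 → 4 → 1 → 6 → 3 → 8.

8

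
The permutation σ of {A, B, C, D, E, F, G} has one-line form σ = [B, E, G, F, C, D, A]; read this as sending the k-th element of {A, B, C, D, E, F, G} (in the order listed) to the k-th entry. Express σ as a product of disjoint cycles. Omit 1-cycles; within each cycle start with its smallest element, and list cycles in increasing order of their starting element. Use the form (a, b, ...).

From A: A → B → E → C → G → A, closing the cycle (A, B, E, C, G).
Repeating from the next unused element and collecting all non-trivial cycles gives (A, B, E, C, G)(D, F).

(A, B, E, C, G)(D, F)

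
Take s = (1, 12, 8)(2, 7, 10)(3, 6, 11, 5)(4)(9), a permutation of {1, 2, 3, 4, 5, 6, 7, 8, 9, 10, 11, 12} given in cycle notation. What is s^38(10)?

7

10 lies in the 3-cycle (2, 7, 10).
On a 3-cycle, s^3 is the identity, so s^38 = s^2 there (38 ≡ 2 mod 3).
Advancing 2 steps from 10: 10 → 2 → 7.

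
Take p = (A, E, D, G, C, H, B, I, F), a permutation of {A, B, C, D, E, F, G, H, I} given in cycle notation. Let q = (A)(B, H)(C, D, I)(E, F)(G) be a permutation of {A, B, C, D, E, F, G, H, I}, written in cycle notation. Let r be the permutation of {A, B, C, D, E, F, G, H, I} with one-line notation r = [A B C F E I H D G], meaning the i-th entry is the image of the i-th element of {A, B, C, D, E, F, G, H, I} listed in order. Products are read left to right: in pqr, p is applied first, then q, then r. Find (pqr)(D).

H

Chase D: p(D) = G; q(G) = G; r(G) = H. Hence (pqr)(D) = H.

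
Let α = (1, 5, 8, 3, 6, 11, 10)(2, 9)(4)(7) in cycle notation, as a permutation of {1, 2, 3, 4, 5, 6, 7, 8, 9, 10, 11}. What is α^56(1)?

1 lies in the 7-cycle (1, 5, 8, 3, 6, 11, 10).
Since the cycle has length 7, α^56 acts on it the same as α^0 (56 mod 7 = 0).
So α^56(1) = 1.

1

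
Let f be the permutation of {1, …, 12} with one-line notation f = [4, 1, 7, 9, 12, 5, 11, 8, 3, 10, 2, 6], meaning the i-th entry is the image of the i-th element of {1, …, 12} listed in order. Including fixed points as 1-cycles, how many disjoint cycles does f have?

4

The cycle decomposition is (1 4 9 3 7 11 2)(5 12 6)(8)(10), which has 4 cycles (counting 1-cycles).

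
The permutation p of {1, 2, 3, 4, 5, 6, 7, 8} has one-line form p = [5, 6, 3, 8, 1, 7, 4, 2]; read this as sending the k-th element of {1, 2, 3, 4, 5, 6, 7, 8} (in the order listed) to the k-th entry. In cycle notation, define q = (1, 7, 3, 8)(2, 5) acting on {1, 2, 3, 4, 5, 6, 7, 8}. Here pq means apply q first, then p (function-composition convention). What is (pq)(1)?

4

q(1) = 7, then p(7) = 4; composing gives (pq)(1) = 4.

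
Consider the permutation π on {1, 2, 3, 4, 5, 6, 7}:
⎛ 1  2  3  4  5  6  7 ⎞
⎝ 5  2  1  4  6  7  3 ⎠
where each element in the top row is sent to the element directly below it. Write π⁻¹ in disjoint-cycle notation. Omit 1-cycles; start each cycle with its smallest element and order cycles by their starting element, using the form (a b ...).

(1 3 7 6 5)

The cycle decomposition of π is (1 5 6 7 3).
Reversing each cycle (and rotating so the smallest element leads) gives π⁻¹ = (1 3 7 6 5).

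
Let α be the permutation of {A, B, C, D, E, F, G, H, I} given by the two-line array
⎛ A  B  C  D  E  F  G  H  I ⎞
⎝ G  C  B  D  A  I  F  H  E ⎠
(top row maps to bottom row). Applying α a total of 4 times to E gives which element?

I

Tracing E → A → … returns to E after 5 steps, so E lies in a 5-cycle (A, G, F, I, E).
Stepping 4 places around the cycle: E → A → G → F → I.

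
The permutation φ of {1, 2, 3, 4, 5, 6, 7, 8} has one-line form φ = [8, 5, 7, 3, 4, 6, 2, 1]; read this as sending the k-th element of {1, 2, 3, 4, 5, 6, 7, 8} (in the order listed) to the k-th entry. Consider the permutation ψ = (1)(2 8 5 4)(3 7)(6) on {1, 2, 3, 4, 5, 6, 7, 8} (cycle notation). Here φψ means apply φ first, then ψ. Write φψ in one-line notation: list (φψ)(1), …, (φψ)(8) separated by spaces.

(φψ)(x) = ψ(φ(x)). Computing each image: ψ(φ(1)) = ψ(8) = 5, ψ(φ(2)) = ψ(5) = 4, ψ(φ(3)) = ψ(7) = 3, ψ(φ(4)) = ψ(3) = 7, ψ(φ(5)) = ψ(4) = 2, ψ(φ(6)) = ψ(6) = 6, ψ(φ(7)) = ψ(2) = 8, ψ(φ(8)) = ψ(1) = 1.
Hence φψ = [5 4 3 7 2 6 8 1].

5 4 3 7 2 6 8 1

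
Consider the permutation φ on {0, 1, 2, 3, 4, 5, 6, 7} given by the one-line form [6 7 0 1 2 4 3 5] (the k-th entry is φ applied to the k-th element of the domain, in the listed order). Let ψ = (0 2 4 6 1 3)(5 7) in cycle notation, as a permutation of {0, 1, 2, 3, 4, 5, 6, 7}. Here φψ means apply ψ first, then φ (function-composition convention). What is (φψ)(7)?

ψ(7) = 5, then φ(5) = 4; composing gives (φψ)(7) = 4.

4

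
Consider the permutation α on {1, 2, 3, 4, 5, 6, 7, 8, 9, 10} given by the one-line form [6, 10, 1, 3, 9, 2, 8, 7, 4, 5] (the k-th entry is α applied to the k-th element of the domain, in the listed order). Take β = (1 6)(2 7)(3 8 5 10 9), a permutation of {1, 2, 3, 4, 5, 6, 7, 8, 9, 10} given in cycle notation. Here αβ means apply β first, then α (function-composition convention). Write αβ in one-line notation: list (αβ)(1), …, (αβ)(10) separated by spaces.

(αβ)(x) = α(β(x)). Computing each image: α(β(1)) = α(6) = 2, α(β(2)) = α(7) = 8, α(β(3)) = α(8) = 7, α(β(4)) = α(4) = 3, α(β(5)) = α(10) = 5, α(β(6)) = α(1) = 6, α(β(7)) = α(2) = 10, α(β(8)) = α(5) = 9, α(β(9)) = α(3) = 1, α(β(10)) = α(9) = 4.
Hence αβ = [2 8 7 3 5 6 10 9 1 4].

2 8 7 3 5 6 10 9 1 4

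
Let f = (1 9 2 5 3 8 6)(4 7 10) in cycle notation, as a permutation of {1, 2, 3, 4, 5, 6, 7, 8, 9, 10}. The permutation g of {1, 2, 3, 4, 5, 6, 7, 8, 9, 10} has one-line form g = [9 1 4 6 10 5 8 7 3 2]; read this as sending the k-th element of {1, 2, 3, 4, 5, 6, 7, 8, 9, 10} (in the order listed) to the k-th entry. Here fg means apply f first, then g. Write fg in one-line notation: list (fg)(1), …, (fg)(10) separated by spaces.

(fg)(x) = g(f(x)). Computing each image: g(f(1)) = g(9) = 3, g(f(2)) = g(5) = 10, g(f(3)) = g(8) = 7, g(f(4)) = g(7) = 8, g(f(5)) = g(3) = 4, g(f(6)) = g(1) = 9, g(f(7)) = g(10) = 2, g(f(8)) = g(6) = 5, g(f(9)) = g(2) = 1, g(f(10)) = g(4) = 6.
Hence fg = [3 10 7 8 4 9 2 5 1 6].

3 10 7 8 4 9 2 5 1 6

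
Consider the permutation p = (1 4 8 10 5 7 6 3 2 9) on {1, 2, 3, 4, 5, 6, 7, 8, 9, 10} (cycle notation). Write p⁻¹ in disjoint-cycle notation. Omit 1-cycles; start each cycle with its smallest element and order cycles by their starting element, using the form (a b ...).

(1 9 2 3 6 7 5 10 8 4)

The inverse reverses each cycle.
After reversing and putting each cycle's least element first, p⁻¹ = (1 9 2 3 6 7 5 10 8 4).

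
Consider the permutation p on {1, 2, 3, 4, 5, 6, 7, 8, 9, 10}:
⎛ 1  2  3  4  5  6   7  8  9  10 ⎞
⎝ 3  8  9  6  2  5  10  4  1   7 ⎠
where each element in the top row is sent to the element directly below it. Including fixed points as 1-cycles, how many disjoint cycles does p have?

The cycle decomposition is (1, 3, 9)(2, 8, 4, 6, 5)(7, 10), which has 3 cycles (counting 1-cycles).

3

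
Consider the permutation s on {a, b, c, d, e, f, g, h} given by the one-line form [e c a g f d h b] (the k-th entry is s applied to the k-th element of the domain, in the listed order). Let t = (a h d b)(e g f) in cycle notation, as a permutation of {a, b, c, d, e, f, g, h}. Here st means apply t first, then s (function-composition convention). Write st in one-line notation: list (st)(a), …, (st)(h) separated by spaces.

Chase each element through t then s: a → h → b; b → a → e; c → c → a; d → b → c; e → g → h; f → e → f; g → f → d; h → d → g.
Collecting the images, st = [b e a c h f d g].

b e a c h f d g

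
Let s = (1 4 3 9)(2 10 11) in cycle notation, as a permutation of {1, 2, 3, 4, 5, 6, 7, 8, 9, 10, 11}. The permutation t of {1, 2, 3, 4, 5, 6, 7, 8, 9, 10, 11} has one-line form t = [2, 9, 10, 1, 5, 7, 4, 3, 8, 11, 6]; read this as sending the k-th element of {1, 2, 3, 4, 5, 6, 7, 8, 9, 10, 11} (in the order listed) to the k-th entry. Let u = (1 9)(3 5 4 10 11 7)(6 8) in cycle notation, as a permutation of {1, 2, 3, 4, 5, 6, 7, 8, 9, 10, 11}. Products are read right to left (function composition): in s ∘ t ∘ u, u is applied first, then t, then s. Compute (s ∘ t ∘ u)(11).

3

Chase 11: u(11) = 7; t(7) = 4; s(4) = 3. Hence (s ∘ t ∘ u)(11) = 3.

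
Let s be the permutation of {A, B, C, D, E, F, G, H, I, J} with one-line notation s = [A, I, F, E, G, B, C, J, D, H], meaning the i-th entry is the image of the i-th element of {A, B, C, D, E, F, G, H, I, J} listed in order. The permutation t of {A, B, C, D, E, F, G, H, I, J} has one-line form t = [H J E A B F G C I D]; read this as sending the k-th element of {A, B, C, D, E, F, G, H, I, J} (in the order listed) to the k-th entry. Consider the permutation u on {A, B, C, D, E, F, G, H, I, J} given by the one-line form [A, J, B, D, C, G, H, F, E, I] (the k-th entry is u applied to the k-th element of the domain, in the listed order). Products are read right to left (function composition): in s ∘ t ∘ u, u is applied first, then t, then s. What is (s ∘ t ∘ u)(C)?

(s ∘ t ∘ u)(C) = s(t(u(C))). u(C) = B, then t(B) = J, then s(J) = H, so the result is H.

H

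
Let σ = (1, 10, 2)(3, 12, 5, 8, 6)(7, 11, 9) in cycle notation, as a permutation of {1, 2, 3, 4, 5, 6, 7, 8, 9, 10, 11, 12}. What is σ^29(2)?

10

2 lies in the 3-cycle (1, 10, 2).
On a 3-cycle, σ^3 is the identity, so σ^29 = σ^2 there (29 ≡ 2 mod 3).
Advancing 2 steps from 2: 2 → 1 → 10.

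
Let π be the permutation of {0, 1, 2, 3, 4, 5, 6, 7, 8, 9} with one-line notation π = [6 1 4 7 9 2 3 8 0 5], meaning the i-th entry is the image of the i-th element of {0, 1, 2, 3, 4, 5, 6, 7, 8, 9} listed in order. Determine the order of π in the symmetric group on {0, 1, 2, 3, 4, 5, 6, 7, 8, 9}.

Decomposing into disjoint cycles gives cycle lengths 5, 4, 1.
The order is lcm(5, 4) = 20.

20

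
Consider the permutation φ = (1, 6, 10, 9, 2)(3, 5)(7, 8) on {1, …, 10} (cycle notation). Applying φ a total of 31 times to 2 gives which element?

2 lies in the 5-cycle (1, 6, 10, 9, 2).
Since the cycle has length 5, φ^31 acts on it the same as φ^1 (31 mod 5 = 1).
Advancing 1 step from 2: 2 → 1.

1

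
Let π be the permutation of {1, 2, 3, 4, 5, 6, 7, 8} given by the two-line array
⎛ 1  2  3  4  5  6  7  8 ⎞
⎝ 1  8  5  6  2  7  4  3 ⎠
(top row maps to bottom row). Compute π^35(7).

Tracing 7 → 4 → … returns to 7 after 3 steps, so 7 lies in a 3-cycle (4, 6, 7).
Powers repeat with period 3 on this cycle, and 35 mod 3 = 2, so π^35(7) = π^2(7).
Stepping 2 places around the cycle: 7 → 4 → 6.

6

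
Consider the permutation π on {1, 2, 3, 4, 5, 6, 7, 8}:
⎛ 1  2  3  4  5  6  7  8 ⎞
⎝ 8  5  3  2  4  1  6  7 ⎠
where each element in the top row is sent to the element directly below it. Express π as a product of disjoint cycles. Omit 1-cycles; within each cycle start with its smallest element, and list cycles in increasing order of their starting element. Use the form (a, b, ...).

Iterating π from 1 gives 1 → 8 → 7 → 6 → 1; that is the 4-cycle (1, 8, 7, 6).
Continuing from each remaining unvisited element yields (1, 8, 7, 6)(2, 5, 4).

(1, 8, 7, 6)(2, 5, 4)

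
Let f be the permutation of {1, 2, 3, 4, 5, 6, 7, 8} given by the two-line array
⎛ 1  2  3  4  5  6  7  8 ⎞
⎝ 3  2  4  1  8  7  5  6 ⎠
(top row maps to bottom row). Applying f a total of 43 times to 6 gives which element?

8

Tracing 6 → 7 → … returns to 6 after 4 steps, so 6 lies in a 4-cycle (5 8 6 7).
Powers repeat with period 4 on this cycle, and 43 mod 4 = 3, so f^43(6) = f^3(6).
Stepping 3 places around the cycle: 6 → 7 → 5 → 8.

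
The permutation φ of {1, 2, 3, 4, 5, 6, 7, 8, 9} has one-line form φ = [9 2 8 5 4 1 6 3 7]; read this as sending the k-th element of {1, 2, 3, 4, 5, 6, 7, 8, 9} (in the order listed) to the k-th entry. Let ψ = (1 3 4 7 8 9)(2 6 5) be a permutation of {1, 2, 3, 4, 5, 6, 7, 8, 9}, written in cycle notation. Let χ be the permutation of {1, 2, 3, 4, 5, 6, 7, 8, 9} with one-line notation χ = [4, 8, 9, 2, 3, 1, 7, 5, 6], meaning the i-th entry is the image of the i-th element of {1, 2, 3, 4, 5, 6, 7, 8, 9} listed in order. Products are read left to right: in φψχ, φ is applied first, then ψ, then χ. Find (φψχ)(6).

(φψχ)(6) = χ(ψ(φ(6))). φ(6) = 1, then ψ(1) = 3, then χ(3) = 9, so the result is 9.

9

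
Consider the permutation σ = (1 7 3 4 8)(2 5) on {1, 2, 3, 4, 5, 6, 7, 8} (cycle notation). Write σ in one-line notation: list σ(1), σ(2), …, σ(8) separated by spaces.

7 5 4 8 2 6 3 1

Each element maps to the next entry in its cycle (wrapping to the front): 1↦7, 2↦5, 3↦4, 4↦8, 5↦2, 6↦6, 7↦3, 8↦1.
Listing these in domain order gives 7 5 4 8 2 6 3 1.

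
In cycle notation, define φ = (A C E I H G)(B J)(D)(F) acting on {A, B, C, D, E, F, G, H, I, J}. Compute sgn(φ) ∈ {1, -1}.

The cycle lengths are 6, 2, 1, 1.
A cycle of length ℓ contributes ℓ−1 transpositions, so φ is a product of 5 + 1 = 6 transpositions — even.

1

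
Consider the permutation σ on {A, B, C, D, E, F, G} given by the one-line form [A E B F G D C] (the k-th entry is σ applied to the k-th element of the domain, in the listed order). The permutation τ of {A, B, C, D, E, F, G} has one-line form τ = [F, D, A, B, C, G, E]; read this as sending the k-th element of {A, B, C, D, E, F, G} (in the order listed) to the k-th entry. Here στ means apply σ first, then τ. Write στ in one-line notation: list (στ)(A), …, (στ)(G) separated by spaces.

F C D G E B A

Chase each element through σ then τ: A → A → F; B → E → C; C → B → D; D → F → G; E → G → E; F → D → B; G → C → A.
Collecting the images, στ = [F C D G E B A].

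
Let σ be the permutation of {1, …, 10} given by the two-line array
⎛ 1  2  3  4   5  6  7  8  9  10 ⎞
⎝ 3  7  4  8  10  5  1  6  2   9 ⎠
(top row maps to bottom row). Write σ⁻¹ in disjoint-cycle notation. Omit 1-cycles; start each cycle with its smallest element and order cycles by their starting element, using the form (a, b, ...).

(1, 7, 2, 9, 10, 5, 6, 8, 4, 3)

First write σ in disjoint cycles: (1, 3, 4, 8, 6, 5, 10, 9, 2, 7).
The inverse reverses every cycle; in canonical form, σ⁻¹ = (1, 7, 2, 9, 10, 5, 6, 8, 4, 3).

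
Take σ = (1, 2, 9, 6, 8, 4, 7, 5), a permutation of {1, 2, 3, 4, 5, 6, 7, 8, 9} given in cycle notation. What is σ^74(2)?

2 lies in the 8-cycle (1, 2, 9, 6, 8, 4, 7, 5).
Since the cycle has length 8, σ^74 acts on it the same as σ^2 (74 mod 8 = 2).
Advancing 2 steps from 2: 2 → 9 → 6.

6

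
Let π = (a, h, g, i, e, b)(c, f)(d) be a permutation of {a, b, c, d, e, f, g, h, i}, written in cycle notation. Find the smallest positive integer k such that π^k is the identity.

The cycle type of π is (6, 2, 1).
The order of π is the least common multiple of its cycle lengths: lcm(6, 2) = 6.

6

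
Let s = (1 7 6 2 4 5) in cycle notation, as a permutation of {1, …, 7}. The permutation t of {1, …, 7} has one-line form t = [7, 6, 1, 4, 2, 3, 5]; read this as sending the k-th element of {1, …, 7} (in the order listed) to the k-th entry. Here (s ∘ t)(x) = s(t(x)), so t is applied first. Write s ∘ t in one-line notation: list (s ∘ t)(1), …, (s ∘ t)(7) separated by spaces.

For each element, apply t then s: 1 → 7 → 6; 2 → 6 → 2; 3 → 1 → 7; 4 → 4 → 5; 5 → 2 → 4; 6 → 3 → 3; 7 → 5 → 1.
Collecting the images, s ∘ t = [6 2 7 5 4 3 1].

6 2 7 5 4 3 1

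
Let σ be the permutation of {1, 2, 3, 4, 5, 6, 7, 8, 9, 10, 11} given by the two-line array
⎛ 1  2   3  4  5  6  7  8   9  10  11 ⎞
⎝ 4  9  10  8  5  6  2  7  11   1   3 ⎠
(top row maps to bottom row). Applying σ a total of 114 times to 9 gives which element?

Tracing 9 → 11 → … returns to 9 after 9 steps, so 9 lies in a 9-cycle (1, 4, 8, 7, 2, 9, 11, 3, 10).
Since the cycle has length 9, σ^114 acts on it the same as σ^6 (114 mod 9 = 6).
Stepping 6 places around the cycle: 9 → 11 → 3 → 10 → 1 → 4 → 8.

8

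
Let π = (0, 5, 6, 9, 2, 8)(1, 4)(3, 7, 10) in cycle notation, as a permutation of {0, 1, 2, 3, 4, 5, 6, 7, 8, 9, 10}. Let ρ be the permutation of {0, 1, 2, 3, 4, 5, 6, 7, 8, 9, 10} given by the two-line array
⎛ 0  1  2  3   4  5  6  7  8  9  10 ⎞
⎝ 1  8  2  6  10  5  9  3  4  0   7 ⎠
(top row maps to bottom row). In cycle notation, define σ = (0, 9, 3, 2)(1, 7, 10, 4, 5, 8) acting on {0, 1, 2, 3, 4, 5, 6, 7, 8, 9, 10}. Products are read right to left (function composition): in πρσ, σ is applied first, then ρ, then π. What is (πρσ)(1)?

Apply the permutations in order: σ(1) = 7, then ρ(7) = 3, then π(3) = 7. So (πρσ)(1) = 7.

7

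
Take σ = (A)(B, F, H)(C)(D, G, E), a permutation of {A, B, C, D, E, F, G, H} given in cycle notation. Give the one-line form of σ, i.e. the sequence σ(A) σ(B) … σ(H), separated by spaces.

Image by image: A→A, B→F, C→C, D→G, E→D, F→H, G→E, H→B.
Listing these in domain order gives A F C G D H E B.

A F C G D H E B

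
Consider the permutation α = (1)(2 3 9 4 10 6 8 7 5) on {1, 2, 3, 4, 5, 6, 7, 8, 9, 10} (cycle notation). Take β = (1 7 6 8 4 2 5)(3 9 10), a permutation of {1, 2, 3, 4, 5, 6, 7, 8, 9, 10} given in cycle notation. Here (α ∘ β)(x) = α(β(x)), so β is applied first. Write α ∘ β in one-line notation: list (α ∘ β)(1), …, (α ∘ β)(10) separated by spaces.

5 2 4 3 1 7 8 10 6 9

Chase each element through β then α: 1 → 7 → 5; 2 → 5 → 2; 3 → 9 → 4; 4 → 2 → 3; 5 → 1 → 1; 6 → 8 → 7; 7 → 6 → 8; 8 → 4 → 10; 9 → 10 → 6; 10 → 3 → 9.
So α ∘ β in one-line form is 5 2 4 3 1 7 8 10 6 9.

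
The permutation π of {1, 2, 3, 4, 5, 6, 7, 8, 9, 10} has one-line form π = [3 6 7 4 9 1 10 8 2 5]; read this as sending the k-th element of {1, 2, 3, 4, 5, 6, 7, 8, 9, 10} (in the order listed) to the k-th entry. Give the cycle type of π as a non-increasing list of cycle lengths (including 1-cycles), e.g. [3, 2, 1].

The disjoint cycles are (1 3 7 10 5 9 2 6)(4)(8), with lengths 8, 1, 1 in non-increasing order.

[8, 1, 1]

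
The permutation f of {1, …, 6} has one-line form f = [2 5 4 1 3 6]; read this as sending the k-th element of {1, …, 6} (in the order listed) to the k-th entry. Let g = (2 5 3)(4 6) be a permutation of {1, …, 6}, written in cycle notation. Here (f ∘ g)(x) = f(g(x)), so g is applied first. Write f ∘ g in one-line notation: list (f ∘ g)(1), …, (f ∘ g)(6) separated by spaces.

(f ∘ g)(x) = f(g(x)). Computing each image: f(g(1)) = f(1) = 2, f(g(2)) = f(5) = 3, f(g(3)) = f(2) = 5, f(g(4)) = f(6) = 6, f(g(5)) = f(3) = 4, f(g(6)) = f(4) = 1.
Hence f ∘ g = [2 3 5 6 4 1].

2 3 5 6 4 1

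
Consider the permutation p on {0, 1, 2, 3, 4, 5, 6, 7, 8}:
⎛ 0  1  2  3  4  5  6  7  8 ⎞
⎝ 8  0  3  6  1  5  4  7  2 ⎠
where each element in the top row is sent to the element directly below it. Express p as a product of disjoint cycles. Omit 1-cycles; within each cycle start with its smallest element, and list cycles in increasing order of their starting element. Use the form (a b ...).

From 0: 0 → 8 → 2 → 3 → 6 → 4 → 1 → 0, closing the cycle (0 8 2 3 6 4 1).
Repeating from the next unused element and collecting all non-trivial cycles gives (0 8 2 3 6 4 1).

(0 8 2 3 6 4 1)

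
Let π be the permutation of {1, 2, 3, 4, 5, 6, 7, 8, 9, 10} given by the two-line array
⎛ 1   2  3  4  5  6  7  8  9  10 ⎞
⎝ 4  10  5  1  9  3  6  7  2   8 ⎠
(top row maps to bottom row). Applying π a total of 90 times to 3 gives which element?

Tracing 3 → 5 → … returns to 3 after 8 steps, so 3 lies in an 8-cycle (2, 10, 8, 7, 6, 3, 5, 9).
On an 8-cycle, π^8 is the identity, so π^90 = π^2 there (90 ≡ 2 mod 8).
Advancing 2 steps from 3: 3 → 5 → 9.

9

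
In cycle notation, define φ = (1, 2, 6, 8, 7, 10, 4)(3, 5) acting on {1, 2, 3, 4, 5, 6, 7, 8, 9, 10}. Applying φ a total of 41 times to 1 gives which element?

1 lies in the 7-cycle (1, 2, 6, 8, 7, 10, 4).
On a 7-cycle, φ^7 is the identity, so φ^41 = φ^6 there (41 ≡ 6 mod 7).
Stepping 6 places around the cycle: 1 → 2 → 6 → 8 → 7 → 10 → 4.

4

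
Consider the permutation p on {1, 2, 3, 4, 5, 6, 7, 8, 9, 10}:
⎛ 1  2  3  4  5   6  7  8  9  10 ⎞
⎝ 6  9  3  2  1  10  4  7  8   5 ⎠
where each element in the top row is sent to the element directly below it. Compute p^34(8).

9

Tracing 8 → 7 → … returns to 8 after 5 steps, so 8 lies in a 5-cycle (2 9 8 7 4).
On a 5-cycle, p^5 is the identity, so p^34 = p^4 there (34 ≡ 4 mod 5).
Advancing 4 steps from 8: 8 → 7 → 4 → 2 → 9.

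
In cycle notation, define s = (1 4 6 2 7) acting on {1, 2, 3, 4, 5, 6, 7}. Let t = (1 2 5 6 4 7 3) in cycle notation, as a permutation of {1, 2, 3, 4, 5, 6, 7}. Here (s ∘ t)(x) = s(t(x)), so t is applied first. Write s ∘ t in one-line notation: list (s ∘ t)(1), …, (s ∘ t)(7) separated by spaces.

(s ∘ t)(x) = s(t(x)). Computing each image: s(t(1)) = s(2) = 7, s(t(2)) = s(5) = 5, s(t(3)) = s(1) = 4, s(t(4)) = s(7) = 1, s(t(5)) = s(6) = 2, s(t(6)) = s(4) = 6, s(t(7)) = s(3) = 3.
Hence s ∘ t = [7 5 4 1 2 6 3].

7 5 4 1 2 6 3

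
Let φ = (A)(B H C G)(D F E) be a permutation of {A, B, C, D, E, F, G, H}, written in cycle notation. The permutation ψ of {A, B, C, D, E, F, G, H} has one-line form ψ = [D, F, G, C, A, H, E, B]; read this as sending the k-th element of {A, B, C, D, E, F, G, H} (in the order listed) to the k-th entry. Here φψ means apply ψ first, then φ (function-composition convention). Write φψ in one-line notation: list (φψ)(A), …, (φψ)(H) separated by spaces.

F E B G A C D H

(φψ)(x) = φ(ψ(x)). Computing each image: φ(ψ(A)) = φ(D) = F, φ(ψ(B)) = φ(F) = E, φ(ψ(C)) = φ(G) = B, φ(ψ(D)) = φ(C) = G, φ(ψ(E)) = φ(A) = A, φ(ψ(F)) = φ(H) = C, φ(ψ(G)) = φ(E) = D, φ(ψ(H)) = φ(B) = H.
Hence φψ = [F E B G A C D H].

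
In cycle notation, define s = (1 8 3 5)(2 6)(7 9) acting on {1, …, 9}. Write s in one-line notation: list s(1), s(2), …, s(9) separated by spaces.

8 6 5 4 1 2 9 3 7

Image by image: 1↦8, 2↦6, 3↦5, 4↦4, 5↦1, 6↦2, 7↦9, 8↦3, 9↦7.
Listing these in domain order gives 8 6 5 4 1 2 9 3 7.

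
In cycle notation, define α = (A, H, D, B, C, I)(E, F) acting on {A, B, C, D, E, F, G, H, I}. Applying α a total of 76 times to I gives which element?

B

I lies in the 6-cycle (A, H, D, B, C, I).
Since the cycle has length 6, α^76 acts on it the same as α^4 (76 mod 6 = 4).
Advancing 4 steps from I: I → A → H → D → B.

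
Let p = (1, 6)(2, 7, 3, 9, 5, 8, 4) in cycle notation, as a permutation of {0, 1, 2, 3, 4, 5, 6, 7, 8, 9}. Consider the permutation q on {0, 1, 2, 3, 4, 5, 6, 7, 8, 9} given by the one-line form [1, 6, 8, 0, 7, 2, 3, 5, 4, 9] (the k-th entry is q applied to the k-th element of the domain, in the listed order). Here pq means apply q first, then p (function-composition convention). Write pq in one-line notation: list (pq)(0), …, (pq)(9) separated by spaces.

(pq)(x) = p(q(x)). Computing each image: p(q(0)) = p(1) = 6, p(q(1)) = p(6) = 1, p(q(2)) = p(8) = 4, p(q(3)) = p(0) = 0, p(q(4)) = p(7) = 3, p(q(5)) = p(2) = 7, p(q(6)) = p(3) = 9, p(q(7)) = p(5) = 8, p(q(8)) = p(4) = 2, p(q(9)) = p(9) = 5.
Hence pq = [6 1 4 0 3 7 9 8 2 5].

6 1 4 0 3 7 9 8 2 5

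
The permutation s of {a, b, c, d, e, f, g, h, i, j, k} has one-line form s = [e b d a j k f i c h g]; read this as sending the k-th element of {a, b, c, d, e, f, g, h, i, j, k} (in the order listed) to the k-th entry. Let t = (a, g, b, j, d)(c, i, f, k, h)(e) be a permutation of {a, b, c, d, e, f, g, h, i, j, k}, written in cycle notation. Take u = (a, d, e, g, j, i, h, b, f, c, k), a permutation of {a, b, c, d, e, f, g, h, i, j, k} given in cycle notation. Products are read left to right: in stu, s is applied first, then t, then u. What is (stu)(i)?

h

(stu)(i) = u(t(s(i))). s(i) = c, then t(c) = i, then u(i) = h, so the result is h.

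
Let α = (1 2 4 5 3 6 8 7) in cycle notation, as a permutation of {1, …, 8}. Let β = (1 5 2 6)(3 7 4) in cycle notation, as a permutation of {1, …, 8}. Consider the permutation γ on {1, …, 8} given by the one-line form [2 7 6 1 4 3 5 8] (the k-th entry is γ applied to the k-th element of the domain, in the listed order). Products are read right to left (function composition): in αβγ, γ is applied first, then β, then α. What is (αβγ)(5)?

(αβγ)(5) = α(β(γ(5))). γ(5) = 4, then β(4) = 3, then α(3) = 6, so the result is 6.

6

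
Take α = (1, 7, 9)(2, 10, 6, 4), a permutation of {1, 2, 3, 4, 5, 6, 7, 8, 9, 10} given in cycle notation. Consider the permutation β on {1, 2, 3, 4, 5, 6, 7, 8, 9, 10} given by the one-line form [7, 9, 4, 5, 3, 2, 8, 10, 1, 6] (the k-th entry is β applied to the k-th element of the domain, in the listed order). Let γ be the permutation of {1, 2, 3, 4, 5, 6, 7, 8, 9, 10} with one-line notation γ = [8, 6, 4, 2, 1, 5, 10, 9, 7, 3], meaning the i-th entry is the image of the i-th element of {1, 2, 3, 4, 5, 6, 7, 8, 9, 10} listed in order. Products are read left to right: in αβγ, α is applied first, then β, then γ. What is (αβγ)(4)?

(αβγ)(4) = γ(β(α(4))). α(4) = 2, then β(2) = 9, then γ(9) = 7, so the result is 7.

7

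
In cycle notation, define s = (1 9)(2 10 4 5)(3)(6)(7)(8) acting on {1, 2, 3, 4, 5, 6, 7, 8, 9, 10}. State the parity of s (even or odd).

The cycle lengths are 4, 2, 1, 1, 1, 1.
A cycle of length ℓ contributes ℓ−1 transpositions, so s is a product of 3 + 1 = 4 transpositions — even.

even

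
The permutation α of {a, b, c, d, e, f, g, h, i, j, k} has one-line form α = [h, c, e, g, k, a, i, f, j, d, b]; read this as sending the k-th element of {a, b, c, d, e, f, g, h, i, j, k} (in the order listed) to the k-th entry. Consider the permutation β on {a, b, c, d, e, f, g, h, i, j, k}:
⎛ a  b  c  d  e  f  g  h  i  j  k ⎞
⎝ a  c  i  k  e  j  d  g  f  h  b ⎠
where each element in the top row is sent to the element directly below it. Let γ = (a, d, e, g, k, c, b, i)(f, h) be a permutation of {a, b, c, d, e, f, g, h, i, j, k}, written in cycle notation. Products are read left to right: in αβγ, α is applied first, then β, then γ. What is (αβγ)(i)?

Apply the permutations in order: α(i) = j, then β(j) = h, then γ(h) = f. So (αβγ)(i) = f.

f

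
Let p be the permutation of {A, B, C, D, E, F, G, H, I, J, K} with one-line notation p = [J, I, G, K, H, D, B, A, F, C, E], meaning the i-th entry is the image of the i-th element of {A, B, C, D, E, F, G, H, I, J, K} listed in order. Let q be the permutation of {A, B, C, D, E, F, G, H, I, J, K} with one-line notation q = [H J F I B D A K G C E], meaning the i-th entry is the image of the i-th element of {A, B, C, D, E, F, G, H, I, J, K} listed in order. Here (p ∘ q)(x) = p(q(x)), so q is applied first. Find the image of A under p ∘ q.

First apply q: q(A) = H, then p(H) = A. Thus (p ∘ q)(A) = A.

A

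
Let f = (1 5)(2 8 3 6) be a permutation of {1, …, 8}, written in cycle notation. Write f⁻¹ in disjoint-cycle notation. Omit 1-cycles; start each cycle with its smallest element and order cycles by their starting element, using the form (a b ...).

If f sends a → b within a cycle, f⁻¹ sends b → a; equivalently, reverse each cycle.
After reversing and putting each cycle's least element first, f⁻¹ = (1 5)(2 6 3 8).

(1 5)(2 6 3 8)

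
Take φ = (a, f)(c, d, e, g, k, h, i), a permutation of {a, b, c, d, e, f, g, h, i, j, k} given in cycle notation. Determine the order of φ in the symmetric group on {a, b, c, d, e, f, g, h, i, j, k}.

14

The disjoint cycles have lengths 7, 2, 1, 1.
The order is lcm(7, 2) = 14.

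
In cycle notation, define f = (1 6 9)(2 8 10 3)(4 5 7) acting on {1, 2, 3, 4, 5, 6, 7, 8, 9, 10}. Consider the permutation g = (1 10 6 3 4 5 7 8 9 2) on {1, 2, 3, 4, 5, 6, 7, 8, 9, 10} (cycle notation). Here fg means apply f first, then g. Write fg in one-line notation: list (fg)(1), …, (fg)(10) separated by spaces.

Chase each element through f then g: 1 → 6 → 3; 2 → 8 → 9; 3 → 2 → 1; 4 → 5 → 7; 5 → 7 → 8; 6 → 9 → 2; 7 → 4 → 5; 8 → 10 → 6; 9 → 1 → 10; 10 → 3 → 4.
So fg in one-line form is 3 9 1 7 8 2 5 6 10 4.

3 9 1 7 8 2 5 6 10 4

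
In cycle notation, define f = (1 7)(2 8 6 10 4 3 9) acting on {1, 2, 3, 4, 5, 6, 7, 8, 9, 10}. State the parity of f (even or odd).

The cycle lengths are 7, 2, 1.
A cycle is odd iff its length is even; f has 1 even-length cycle, so sgn(f) = (−1)^1 and f is odd.

odd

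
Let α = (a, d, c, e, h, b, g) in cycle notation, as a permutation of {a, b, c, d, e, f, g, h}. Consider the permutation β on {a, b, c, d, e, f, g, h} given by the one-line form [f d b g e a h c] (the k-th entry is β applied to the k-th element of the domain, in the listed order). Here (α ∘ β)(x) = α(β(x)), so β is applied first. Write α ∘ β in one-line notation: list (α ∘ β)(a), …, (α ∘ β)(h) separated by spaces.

For each element, apply β then α: a → f → f; b → d → c; c → b → g; d → g → a; e → e → h; f → a → d; g → h → b; h → c → e.
So α ∘ β in one-line form is f c g a h d b e.

f c g a h d b e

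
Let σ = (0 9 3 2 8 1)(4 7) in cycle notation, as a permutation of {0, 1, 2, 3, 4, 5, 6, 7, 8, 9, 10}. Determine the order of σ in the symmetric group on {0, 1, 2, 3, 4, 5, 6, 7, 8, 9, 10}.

6

The cycle type of σ is (6, 2, 1, 1, 1).
The order of σ is the least common multiple of its cycle lengths: lcm(6, 2) = 6.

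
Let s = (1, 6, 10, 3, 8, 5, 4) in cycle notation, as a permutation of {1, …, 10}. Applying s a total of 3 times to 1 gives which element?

3

1 lies in the 7-cycle (1, 6, 10, 3, 8, 5, 4).
Advancing 3 steps from 1: 1 → 6 → 10 → 3.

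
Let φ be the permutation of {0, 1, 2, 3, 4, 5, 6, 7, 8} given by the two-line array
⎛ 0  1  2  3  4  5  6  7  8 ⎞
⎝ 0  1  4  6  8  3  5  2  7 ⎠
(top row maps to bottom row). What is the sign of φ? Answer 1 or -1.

In disjoint-cycle form the cycle lengths are 4, 3, 1, 1.
A cycle is odd iff its length is even; φ has 1 even-length cycle, so sgn(φ) = (−1)^1 and φ is odd.

-1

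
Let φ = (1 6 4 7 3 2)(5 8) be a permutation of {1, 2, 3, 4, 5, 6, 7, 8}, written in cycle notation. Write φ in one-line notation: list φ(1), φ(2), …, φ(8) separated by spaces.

Reading each image from the cycles: 1↦6, 2↦1, 3↦2, 4↦7, 5↦8, 6↦4, 7↦3, 8↦5.
Listing these in domain order gives 6 1 2 7 8 4 3 5.

6 1 2 7 8 4 3 5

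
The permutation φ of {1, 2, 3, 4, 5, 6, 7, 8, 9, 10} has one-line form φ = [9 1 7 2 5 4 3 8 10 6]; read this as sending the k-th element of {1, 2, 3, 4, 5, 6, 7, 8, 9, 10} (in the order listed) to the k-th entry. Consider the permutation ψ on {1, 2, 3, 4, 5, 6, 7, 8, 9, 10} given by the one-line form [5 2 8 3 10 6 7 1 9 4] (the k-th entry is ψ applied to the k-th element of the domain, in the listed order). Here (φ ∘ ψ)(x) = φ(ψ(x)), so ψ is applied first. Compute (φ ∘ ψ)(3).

8

(φ ∘ ψ)(3) = φ(ψ(3)). ψ(3) = 8, then φ(8) = 8. So (φ ∘ ψ)(3) = 8.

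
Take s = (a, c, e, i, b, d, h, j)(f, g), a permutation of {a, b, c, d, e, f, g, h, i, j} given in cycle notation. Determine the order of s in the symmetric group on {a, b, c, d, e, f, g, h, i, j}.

The cycle type of s is (8, 2).
Since disjoint cycles commute, ord(s) = lcm(8, 2) = 8.

8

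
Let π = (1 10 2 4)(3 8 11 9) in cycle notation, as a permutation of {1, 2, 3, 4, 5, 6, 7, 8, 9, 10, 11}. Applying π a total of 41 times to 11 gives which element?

9

11 lies in the 4-cycle (3 8 11 9).
Powers repeat with period 4 on this cycle, and 41 mod 4 = 1, so π^41(11) = π^1(11).
Advancing 1 step from 11: 11 → 9.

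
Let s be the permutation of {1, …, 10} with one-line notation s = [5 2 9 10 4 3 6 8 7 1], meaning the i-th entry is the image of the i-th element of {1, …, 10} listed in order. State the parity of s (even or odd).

In disjoint-cycle form the cycle lengths are 4, 4, 1, 1.
A cycle is odd iff its length is even; s has 2 even-length cycles, so sgn(s) = (−1)^2 and s is even.

even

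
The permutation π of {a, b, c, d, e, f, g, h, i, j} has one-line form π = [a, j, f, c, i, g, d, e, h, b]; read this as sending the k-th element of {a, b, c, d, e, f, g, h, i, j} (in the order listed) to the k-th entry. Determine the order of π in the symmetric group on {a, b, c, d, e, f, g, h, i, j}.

12

The disjoint-cycle form of π has cycle lengths 4, 3, 2, 1.
Since disjoint cycles commute, ord(π) = lcm(4, 3, 2) = 12.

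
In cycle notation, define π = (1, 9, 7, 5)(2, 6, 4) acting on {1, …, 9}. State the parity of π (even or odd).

The cycle lengths are 4, 3, 1, 1.
A cycle of length ℓ contributes ℓ−1 transpositions, so π is a product of 3 + 2 = 5 transpositions — odd.

odd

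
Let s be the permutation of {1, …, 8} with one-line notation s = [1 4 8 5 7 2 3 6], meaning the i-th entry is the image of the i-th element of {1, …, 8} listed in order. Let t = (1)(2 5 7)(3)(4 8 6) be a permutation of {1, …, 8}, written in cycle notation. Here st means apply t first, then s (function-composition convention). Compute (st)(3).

8

First apply t: t(3) = 3, then s(3) = 8. Thus (st)(3) = 8.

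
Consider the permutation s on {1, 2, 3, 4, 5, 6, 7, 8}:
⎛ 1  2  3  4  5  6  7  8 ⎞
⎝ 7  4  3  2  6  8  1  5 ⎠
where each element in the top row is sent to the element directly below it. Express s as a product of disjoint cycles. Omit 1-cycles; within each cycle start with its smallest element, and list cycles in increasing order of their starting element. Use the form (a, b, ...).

Iterating s from 1 gives 1 → 7 → 1; that is the 2-cycle (1, 7).
Repeating from the next unused element and collecting all non-trivial cycles gives (1, 7)(2, 4)(5, 6, 8).

(1, 7)(2, 4)(5, 6, 8)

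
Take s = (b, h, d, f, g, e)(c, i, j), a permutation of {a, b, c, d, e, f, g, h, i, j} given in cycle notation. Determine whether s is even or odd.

odd

The cycle lengths are 6, 3, 1.
A cycle of length ℓ contributes ℓ−1 transpositions, so s is a product of 5 + 2 = 7 transpositions — odd.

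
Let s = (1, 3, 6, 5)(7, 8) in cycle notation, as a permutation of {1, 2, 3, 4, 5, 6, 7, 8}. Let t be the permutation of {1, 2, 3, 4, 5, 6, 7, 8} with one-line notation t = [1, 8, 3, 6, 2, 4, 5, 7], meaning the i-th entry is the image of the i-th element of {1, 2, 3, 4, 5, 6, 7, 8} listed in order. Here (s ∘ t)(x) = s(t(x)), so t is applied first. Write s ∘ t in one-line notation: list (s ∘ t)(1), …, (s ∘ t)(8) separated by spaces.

3 7 6 5 2 4 1 8

(s ∘ t)(x) = s(t(x)). Computing each image: s(t(1)) = s(1) = 3, s(t(2)) = s(8) = 7, s(t(3)) = s(3) = 6, s(t(4)) = s(6) = 5, s(t(5)) = s(2) = 2, s(t(6)) = s(4) = 4, s(t(7)) = s(5) = 1, s(t(8)) = s(7) = 8.
Hence s ∘ t = [3 7 6 5 2 4 1 8].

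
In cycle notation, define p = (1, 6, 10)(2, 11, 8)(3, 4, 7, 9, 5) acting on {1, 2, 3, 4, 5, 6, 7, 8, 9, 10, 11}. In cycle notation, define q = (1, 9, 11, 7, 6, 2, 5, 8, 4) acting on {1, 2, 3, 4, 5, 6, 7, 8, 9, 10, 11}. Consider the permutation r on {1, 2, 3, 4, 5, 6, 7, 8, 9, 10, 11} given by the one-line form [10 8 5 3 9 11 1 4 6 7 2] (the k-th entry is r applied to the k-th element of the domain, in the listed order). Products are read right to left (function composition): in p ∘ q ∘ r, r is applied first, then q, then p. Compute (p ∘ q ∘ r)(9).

Chase 9: r(9) = 6; q(6) = 2; p(2) = 11. Hence (p ∘ q ∘ r)(9) = 11.

11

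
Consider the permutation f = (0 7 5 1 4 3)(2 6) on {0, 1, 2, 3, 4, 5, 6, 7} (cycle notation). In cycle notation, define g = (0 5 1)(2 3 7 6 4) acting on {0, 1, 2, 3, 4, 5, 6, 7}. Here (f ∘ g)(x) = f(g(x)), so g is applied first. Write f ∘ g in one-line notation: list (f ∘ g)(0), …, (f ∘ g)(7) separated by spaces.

Chase each element through g then f: 0 → 5 → 1; 1 → 0 → 7; 2 → 3 → 0; 3 → 7 → 5; 4 → 2 → 6; 5 → 1 → 4; 6 → 4 → 3; 7 → 6 → 2.
Collecting the images, f ∘ g = [1 7 0 5 6 4 3 2].

1 7 0 5 6 4 3 2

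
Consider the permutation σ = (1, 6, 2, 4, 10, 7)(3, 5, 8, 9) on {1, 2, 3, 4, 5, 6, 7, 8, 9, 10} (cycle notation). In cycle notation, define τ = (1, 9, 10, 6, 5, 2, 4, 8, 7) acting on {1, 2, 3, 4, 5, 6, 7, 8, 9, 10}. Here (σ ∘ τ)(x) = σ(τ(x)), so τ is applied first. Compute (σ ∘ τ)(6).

8

First apply τ: τ(6) = 5, then σ(5) = 8. Thus (σ ∘ τ)(6) = 8.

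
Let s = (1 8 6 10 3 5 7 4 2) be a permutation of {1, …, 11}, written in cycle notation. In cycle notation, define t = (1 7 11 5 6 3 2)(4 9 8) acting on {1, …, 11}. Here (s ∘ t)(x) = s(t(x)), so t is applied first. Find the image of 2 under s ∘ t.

(s ∘ t)(2) = s(t(2)). t(2) = 1, then s(1) = 8. So (s ∘ t)(2) = 8.

8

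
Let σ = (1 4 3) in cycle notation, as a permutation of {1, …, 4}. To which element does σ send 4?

3

Within (1 4 3), 4 ↦ 3.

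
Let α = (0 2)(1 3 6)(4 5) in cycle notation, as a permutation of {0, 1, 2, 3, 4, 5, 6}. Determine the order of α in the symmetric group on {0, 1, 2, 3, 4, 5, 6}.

6

The disjoint cycles have lengths 3, 2, 2.
Since disjoint cycles commute, ord(α) = lcm(3, 2, 2) = 6.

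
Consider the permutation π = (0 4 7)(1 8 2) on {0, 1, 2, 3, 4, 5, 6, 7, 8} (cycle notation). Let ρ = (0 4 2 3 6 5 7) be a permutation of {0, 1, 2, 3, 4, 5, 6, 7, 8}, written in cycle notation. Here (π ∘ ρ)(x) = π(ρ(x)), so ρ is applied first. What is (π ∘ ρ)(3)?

6

(π ∘ ρ)(3) = π(ρ(3)). ρ(3) = 6, then π(6) = 6. So (π ∘ ρ)(3) = 6.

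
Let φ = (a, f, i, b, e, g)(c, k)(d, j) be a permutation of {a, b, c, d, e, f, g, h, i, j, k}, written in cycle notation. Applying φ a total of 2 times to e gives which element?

a

e lies in the 6-cycle (a, f, i, b, e, g).
Stepping 2 places around the cycle: e → g → a.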